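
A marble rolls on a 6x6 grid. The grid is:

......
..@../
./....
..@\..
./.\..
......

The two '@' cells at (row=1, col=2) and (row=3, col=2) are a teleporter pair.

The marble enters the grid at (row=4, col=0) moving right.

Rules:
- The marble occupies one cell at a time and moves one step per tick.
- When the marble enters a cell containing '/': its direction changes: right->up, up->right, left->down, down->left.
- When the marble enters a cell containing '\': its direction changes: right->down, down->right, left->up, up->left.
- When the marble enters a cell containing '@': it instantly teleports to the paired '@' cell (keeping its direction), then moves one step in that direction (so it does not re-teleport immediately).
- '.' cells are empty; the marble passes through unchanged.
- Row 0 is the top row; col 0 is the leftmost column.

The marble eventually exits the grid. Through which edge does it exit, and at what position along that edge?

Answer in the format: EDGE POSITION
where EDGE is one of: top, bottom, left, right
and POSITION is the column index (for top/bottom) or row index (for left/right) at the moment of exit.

Step 1: enter (4,0), '.' pass, move right to (4,1)
Step 2: enter (4,1), '/' deflects right->up, move up to (3,1)
Step 3: enter (3,1), '.' pass, move up to (2,1)
Step 4: enter (2,1), '/' deflects up->right, move right to (2,2)
Step 5: enter (2,2), '.' pass, move right to (2,3)
Step 6: enter (2,3), '.' pass, move right to (2,4)
Step 7: enter (2,4), '.' pass, move right to (2,5)
Step 8: enter (2,5), '.' pass, move right to (2,6)
Step 9: at (2,6) — EXIT via right edge, pos 2

Answer: right 2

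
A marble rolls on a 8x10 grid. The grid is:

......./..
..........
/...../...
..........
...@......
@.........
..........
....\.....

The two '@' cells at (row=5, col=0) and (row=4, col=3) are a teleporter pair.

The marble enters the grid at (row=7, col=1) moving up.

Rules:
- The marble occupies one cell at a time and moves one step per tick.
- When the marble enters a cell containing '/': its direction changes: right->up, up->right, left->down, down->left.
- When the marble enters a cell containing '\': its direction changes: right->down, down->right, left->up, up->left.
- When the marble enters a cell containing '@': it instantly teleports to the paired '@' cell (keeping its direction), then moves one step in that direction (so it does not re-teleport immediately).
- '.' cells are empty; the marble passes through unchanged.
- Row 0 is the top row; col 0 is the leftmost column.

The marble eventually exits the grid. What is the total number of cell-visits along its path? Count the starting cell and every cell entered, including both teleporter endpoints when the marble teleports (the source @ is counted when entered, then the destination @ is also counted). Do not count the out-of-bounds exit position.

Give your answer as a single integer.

Step 1: enter (7,1), '.' pass, move up to (6,1)
Step 2: enter (6,1), '.' pass, move up to (5,1)
Step 3: enter (5,1), '.' pass, move up to (4,1)
Step 4: enter (4,1), '.' pass, move up to (3,1)
Step 5: enter (3,1), '.' pass, move up to (2,1)
Step 6: enter (2,1), '.' pass, move up to (1,1)
Step 7: enter (1,1), '.' pass, move up to (0,1)
Step 8: enter (0,1), '.' pass, move up to (-1,1)
Step 9: at (-1,1) — EXIT via top edge, pos 1
Path length (cell visits): 8

Answer: 8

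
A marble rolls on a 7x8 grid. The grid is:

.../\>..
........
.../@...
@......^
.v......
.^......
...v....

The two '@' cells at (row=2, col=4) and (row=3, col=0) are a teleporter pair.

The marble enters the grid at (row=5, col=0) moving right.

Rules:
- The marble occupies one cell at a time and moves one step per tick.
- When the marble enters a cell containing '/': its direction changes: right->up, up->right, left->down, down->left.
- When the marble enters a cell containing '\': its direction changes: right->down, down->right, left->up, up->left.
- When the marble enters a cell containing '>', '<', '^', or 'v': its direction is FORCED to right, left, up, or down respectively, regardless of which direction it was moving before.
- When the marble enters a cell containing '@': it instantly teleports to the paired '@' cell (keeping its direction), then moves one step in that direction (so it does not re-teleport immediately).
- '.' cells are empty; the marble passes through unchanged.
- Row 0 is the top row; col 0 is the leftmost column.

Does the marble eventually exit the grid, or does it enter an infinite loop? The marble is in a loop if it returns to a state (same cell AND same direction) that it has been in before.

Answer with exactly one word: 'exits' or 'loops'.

Step 1: enter (5,0), '.' pass, move right to (5,1)
Step 2: enter (5,1), '^' forces right->up, move up to (4,1)
Step 3: enter (4,1), 'v' forces up->down, move down to (5,1)
Step 4: enter (5,1), '^' forces down->up, move up to (4,1)
Step 5: at (4,1) dir=up — LOOP DETECTED (seen before)

Answer: loops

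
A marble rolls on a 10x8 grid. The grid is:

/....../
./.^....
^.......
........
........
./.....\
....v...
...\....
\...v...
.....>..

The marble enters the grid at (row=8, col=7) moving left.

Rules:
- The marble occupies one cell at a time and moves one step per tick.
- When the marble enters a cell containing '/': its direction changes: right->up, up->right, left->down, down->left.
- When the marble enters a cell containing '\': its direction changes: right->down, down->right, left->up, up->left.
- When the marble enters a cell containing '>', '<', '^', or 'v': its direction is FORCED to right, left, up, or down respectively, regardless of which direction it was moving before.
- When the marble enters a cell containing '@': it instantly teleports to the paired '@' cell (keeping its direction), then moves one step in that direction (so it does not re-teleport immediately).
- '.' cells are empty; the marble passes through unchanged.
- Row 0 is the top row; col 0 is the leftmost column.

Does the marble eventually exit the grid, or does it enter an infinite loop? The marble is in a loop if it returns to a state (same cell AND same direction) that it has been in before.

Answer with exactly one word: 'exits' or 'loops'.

Step 1: enter (8,7), '.' pass, move left to (8,6)
Step 2: enter (8,6), '.' pass, move left to (8,5)
Step 3: enter (8,5), '.' pass, move left to (8,4)
Step 4: enter (8,4), 'v' forces left->down, move down to (9,4)
Step 5: enter (9,4), '.' pass, move down to (10,4)
Step 6: at (10,4) — EXIT via bottom edge, pos 4

Answer: exits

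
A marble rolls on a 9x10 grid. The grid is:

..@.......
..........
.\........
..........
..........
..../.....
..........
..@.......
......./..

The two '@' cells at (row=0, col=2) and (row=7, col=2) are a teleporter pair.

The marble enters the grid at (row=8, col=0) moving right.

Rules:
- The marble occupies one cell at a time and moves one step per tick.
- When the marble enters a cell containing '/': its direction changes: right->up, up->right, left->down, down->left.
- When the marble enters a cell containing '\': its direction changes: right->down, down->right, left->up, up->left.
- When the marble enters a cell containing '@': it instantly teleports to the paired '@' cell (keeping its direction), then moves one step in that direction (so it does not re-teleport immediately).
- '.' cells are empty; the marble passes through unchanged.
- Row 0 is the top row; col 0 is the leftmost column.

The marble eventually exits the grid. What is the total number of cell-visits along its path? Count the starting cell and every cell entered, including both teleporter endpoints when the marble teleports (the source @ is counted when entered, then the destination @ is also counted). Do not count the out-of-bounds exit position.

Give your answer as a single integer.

Answer: 16

Derivation:
Step 1: enter (8,0), '.' pass, move right to (8,1)
Step 2: enter (8,1), '.' pass, move right to (8,2)
Step 3: enter (8,2), '.' pass, move right to (8,3)
Step 4: enter (8,3), '.' pass, move right to (8,4)
Step 5: enter (8,4), '.' pass, move right to (8,5)
Step 6: enter (8,5), '.' pass, move right to (8,6)
Step 7: enter (8,6), '.' pass, move right to (8,7)
Step 8: enter (8,7), '/' deflects right->up, move up to (7,7)
Step 9: enter (7,7), '.' pass, move up to (6,7)
Step 10: enter (6,7), '.' pass, move up to (5,7)
Step 11: enter (5,7), '.' pass, move up to (4,7)
Step 12: enter (4,7), '.' pass, move up to (3,7)
Step 13: enter (3,7), '.' pass, move up to (2,7)
Step 14: enter (2,7), '.' pass, move up to (1,7)
Step 15: enter (1,7), '.' pass, move up to (0,7)
Step 16: enter (0,7), '.' pass, move up to (-1,7)
Step 17: at (-1,7) — EXIT via top edge, pos 7
Path length (cell visits): 16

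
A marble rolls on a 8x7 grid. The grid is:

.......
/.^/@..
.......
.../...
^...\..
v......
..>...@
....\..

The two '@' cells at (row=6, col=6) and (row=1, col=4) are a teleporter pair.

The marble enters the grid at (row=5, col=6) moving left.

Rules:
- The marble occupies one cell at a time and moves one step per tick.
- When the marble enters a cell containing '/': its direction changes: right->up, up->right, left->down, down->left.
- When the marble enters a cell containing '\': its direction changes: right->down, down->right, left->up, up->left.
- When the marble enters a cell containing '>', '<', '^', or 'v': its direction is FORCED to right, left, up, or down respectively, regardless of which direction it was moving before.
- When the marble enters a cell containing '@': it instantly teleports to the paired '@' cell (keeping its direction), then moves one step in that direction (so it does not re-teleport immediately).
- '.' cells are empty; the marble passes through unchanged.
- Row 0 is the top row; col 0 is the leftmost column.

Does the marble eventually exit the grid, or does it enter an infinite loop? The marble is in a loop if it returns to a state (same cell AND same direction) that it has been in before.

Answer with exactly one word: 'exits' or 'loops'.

Answer: exits

Derivation:
Step 1: enter (5,6), '.' pass, move left to (5,5)
Step 2: enter (5,5), '.' pass, move left to (5,4)
Step 3: enter (5,4), '.' pass, move left to (5,3)
Step 4: enter (5,3), '.' pass, move left to (5,2)
Step 5: enter (5,2), '.' pass, move left to (5,1)
Step 6: enter (5,1), '.' pass, move left to (5,0)
Step 7: enter (5,0), 'v' forces left->down, move down to (6,0)
Step 8: enter (6,0), '.' pass, move down to (7,0)
Step 9: enter (7,0), '.' pass, move down to (8,0)
Step 10: at (8,0) — EXIT via bottom edge, pos 0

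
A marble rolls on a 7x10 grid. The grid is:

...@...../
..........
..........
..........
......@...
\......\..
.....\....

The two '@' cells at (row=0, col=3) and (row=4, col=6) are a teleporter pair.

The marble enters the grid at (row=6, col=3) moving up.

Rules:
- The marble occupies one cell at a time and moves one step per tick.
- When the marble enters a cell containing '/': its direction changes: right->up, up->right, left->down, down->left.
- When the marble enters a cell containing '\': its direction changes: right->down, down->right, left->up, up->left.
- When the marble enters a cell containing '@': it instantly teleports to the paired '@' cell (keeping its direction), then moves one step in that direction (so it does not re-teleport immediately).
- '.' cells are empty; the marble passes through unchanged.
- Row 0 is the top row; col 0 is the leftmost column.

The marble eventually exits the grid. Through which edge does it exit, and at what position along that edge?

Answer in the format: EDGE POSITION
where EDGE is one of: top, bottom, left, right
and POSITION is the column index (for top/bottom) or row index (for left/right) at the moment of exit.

Answer: top 6

Derivation:
Step 1: enter (6,3), '.' pass, move up to (5,3)
Step 2: enter (5,3), '.' pass, move up to (4,3)
Step 3: enter (4,3), '.' pass, move up to (3,3)
Step 4: enter (3,3), '.' pass, move up to (2,3)
Step 5: enter (2,3), '.' pass, move up to (1,3)
Step 6: enter (1,3), '.' pass, move up to (0,3)
Step 7: enter (0,3), '@' teleport (0,3)->(4,6), also enter (4,6), move up to (3,6)
Step 8: enter (3,6), '.' pass, move up to (2,6)
Step 9: enter (2,6), '.' pass, move up to (1,6)
Step 10: enter (1,6), '.' pass, move up to (0,6)
Step 11: enter (0,6), '.' pass, move up to (-1,6)
Step 12: at (-1,6) — EXIT via top edge, pos 6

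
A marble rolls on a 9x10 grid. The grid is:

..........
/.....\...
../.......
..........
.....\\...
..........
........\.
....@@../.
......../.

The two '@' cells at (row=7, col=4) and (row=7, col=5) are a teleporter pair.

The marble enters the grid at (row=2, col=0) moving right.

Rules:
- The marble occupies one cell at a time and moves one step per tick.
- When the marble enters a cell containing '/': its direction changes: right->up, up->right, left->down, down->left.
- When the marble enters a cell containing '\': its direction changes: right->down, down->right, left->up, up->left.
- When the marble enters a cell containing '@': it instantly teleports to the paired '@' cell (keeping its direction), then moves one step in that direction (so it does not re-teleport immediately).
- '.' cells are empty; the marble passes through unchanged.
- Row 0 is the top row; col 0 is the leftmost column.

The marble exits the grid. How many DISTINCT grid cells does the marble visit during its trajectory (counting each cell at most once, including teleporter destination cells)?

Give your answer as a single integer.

Answer: 5

Derivation:
Step 1: enter (2,0), '.' pass, move right to (2,1)
Step 2: enter (2,1), '.' pass, move right to (2,2)
Step 3: enter (2,2), '/' deflects right->up, move up to (1,2)
Step 4: enter (1,2), '.' pass, move up to (0,2)
Step 5: enter (0,2), '.' pass, move up to (-1,2)
Step 6: at (-1,2) — EXIT via top edge, pos 2
Distinct cells visited: 5 (path length 5)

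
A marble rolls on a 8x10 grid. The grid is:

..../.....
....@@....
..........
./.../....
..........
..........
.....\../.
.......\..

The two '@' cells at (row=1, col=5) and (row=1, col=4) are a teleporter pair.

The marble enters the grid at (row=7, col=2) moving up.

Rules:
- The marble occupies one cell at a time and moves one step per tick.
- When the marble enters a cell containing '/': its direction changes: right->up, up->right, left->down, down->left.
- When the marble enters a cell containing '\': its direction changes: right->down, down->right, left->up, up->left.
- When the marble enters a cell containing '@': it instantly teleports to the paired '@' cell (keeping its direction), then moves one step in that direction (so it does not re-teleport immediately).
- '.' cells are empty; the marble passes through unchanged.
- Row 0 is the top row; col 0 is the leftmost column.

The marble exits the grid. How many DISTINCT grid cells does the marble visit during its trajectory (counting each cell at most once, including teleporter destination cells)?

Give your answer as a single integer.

Step 1: enter (7,2), '.' pass, move up to (6,2)
Step 2: enter (6,2), '.' pass, move up to (5,2)
Step 3: enter (5,2), '.' pass, move up to (4,2)
Step 4: enter (4,2), '.' pass, move up to (3,2)
Step 5: enter (3,2), '.' pass, move up to (2,2)
Step 6: enter (2,2), '.' pass, move up to (1,2)
Step 7: enter (1,2), '.' pass, move up to (0,2)
Step 8: enter (0,2), '.' pass, move up to (-1,2)
Step 9: at (-1,2) — EXIT via top edge, pos 2
Distinct cells visited: 8 (path length 8)

Answer: 8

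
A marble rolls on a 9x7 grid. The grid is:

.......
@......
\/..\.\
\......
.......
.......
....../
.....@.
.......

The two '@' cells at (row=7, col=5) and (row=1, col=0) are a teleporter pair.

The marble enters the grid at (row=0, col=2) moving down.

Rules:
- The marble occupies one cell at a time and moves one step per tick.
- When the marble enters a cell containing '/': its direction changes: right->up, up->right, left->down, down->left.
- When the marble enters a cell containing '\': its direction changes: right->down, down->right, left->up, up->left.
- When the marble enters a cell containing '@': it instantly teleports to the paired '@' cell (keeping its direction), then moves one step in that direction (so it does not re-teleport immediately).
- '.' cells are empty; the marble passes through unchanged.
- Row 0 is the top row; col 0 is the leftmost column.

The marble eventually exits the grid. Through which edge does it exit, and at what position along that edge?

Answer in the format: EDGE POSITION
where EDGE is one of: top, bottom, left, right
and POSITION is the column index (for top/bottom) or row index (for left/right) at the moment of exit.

Step 1: enter (0,2), '.' pass, move down to (1,2)
Step 2: enter (1,2), '.' pass, move down to (2,2)
Step 3: enter (2,2), '.' pass, move down to (3,2)
Step 4: enter (3,2), '.' pass, move down to (4,2)
Step 5: enter (4,2), '.' pass, move down to (5,2)
Step 6: enter (5,2), '.' pass, move down to (6,2)
Step 7: enter (6,2), '.' pass, move down to (7,2)
Step 8: enter (7,2), '.' pass, move down to (8,2)
Step 9: enter (8,2), '.' pass, move down to (9,2)
Step 10: at (9,2) — EXIT via bottom edge, pos 2

Answer: bottom 2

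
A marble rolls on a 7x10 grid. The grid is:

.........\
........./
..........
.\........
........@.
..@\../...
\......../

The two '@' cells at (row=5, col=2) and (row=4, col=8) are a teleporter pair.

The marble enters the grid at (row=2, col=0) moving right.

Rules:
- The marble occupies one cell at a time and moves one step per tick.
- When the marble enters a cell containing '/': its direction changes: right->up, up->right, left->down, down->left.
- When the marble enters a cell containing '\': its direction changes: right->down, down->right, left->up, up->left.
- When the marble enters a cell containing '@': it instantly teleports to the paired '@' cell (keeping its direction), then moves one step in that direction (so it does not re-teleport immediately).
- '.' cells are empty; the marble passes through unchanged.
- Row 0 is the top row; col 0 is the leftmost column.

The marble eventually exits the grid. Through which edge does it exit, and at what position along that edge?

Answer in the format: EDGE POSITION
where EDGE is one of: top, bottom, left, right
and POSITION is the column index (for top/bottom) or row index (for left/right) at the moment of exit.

Answer: right 2

Derivation:
Step 1: enter (2,0), '.' pass, move right to (2,1)
Step 2: enter (2,1), '.' pass, move right to (2,2)
Step 3: enter (2,2), '.' pass, move right to (2,3)
Step 4: enter (2,3), '.' pass, move right to (2,4)
Step 5: enter (2,4), '.' pass, move right to (2,5)
Step 6: enter (2,5), '.' pass, move right to (2,6)
Step 7: enter (2,6), '.' pass, move right to (2,7)
Step 8: enter (2,7), '.' pass, move right to (2,8)
Step 9: enter (2,8), '.' pass, move right to (2,9)
Step 10: enter (2,9), '.' pass, move right to (2,10)
Step 11: at (2,10) — EXIT via right edge, pos 2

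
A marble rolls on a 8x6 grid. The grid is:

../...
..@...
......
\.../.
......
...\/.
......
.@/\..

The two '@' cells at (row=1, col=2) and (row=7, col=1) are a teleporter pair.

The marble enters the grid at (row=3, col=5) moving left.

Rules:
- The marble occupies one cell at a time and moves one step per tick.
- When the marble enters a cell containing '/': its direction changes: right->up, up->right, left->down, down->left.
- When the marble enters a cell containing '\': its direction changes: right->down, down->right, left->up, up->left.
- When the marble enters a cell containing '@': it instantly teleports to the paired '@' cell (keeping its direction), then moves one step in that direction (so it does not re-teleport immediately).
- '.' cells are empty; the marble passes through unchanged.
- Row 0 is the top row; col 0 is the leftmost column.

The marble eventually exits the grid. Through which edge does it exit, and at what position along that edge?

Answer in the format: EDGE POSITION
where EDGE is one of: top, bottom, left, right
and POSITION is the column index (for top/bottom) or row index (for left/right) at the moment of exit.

Answer: top 3

Derivation:
Step 1: enter (3,5), '.' pass, move left to (3,4)
Step 2: enter (3,4), '/' deflects left->down, move down to (4,4)
Step 3: enter (4,4), '.' pass, move down to (5,4)
Step 4: enter (5,4), '/' deflects down->left, move left to (5,3)
Step 5: enter (5,3), '\' deflects left->up, move up to (4,3)
Step 6: enter (4,3), '.' pass, move up to (3,3)
Step 7: enter (3,3), '.' pass, move up to (2,3)
Step 8: enter (2,3), '.' pass, move up to (1,3)
Step 9: enter (1,3), '.' pass, move up to (0,3)
Step 10: enter (0,3), '.' pass, move up to (-1,3)
Step 11: at (-1,3) — EXIT via top edge, pos 3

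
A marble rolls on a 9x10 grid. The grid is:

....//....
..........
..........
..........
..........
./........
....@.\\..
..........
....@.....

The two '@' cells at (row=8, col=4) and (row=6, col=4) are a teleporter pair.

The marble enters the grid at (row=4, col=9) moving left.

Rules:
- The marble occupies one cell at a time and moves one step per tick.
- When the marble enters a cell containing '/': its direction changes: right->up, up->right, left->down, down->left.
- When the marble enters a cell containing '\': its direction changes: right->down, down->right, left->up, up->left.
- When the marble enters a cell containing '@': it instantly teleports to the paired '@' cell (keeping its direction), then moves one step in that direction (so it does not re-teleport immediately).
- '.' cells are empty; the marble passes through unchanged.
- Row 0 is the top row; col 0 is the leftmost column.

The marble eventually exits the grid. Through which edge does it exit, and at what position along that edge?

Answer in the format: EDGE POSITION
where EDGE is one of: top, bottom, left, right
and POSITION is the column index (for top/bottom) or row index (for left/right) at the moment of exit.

Step 1: enter (4,9), '.' pass, move left to (4,8)
Step 2: enter (4,8), '.' pass, move left to (4,7)
Step 3: enter (4,7), '.' pass, move left to (4,6)
Step 4: enter (4,6), '.' pass, move left to (4,5)
Step 5: enter (4,5), '.' pass, move left to (4,4)
Step 6: enter (4,4), '.' pass, move left to (4,3)
Step 7: enter (4,3), '.' pass, move left to (4,2)
Step 8: enter (4,2), '.' pass, move left to (4,1)
Step 9: enter (4,1), '.' pass, move left to (4,0)
Step 10: enter (4,0), '.' pass, move left to (4,-1)
Step 11: at (4,-1) — EXIT via left edge, pos 4

Answer: left 4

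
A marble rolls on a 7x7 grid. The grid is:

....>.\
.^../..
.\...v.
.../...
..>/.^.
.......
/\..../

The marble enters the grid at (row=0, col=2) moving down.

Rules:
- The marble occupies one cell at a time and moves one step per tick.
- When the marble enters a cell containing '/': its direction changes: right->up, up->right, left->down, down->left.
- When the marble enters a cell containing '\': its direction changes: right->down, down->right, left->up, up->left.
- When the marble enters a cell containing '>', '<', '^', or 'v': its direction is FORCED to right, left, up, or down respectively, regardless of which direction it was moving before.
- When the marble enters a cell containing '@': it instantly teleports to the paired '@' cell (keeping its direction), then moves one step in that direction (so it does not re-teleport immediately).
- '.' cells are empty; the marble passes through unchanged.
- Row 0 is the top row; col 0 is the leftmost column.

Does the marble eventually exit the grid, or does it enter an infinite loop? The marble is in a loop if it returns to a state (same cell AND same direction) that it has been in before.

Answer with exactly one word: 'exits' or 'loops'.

Step 1: enter (0,2), '.' pass, move down to (1,2)
Step 2: enter (1,2), '.' pass, move down to (2,2)
Step 3: enter (2,2), '.' pass, move down to (3,2)
Step 4: enter (3,2), '.' pass, move down to (4,2)
Step 5: enter (4,2), '>' forces down->right, move right to (4,3)
Step 6: enter (4,3), '/' deflects right->up, move up to (3,3)
Step 7: enter (3,3), '/' deflects up->right, move right to (3,4)
Step 8: enter (3,4), '.' pass, move right to (3,5)
Step 9: enter (3,5), '.' pass, move right to (3,6)
Step 10: enter (3,6), '.' pass, move right to (3,7)
Step 11: at (3,7) — EXIT via right edge, pos 3

Answer: exits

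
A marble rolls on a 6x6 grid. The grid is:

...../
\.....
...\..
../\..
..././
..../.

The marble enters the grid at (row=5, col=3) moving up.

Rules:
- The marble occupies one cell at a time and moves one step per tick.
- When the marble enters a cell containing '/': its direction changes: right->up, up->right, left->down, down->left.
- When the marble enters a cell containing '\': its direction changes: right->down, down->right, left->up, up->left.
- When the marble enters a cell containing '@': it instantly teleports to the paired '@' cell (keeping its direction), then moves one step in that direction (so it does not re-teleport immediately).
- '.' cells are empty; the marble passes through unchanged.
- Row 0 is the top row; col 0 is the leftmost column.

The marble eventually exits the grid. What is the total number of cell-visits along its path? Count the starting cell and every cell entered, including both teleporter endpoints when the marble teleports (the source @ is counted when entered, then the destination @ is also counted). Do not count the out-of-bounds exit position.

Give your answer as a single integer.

Step 1: enter (5,3), '.' pass, move up to (4,3)
Step 2: enter (4,3), '/' deflects up->right, move right to (4,4)
Step 3: enter (4,4), '.' pass, move right to (4,5)
Step 4: enter (4,5), '/' deflects right->up, move up to (3,5)
Step 5: enter (3,5), '.' pass, move up to (2,5)
Step 6: enter (2,5), '.' pass, move up to (1,5)
Step 7: enter (1,5), '.' pass, move up to (0,5)
Step 8: enter (0,5), '/' deflects up->right, move right to (0,6)
Step 9: at (0,6) — EXIT via right edge, pos 0
Path length (cell visits): 8

Answer: 8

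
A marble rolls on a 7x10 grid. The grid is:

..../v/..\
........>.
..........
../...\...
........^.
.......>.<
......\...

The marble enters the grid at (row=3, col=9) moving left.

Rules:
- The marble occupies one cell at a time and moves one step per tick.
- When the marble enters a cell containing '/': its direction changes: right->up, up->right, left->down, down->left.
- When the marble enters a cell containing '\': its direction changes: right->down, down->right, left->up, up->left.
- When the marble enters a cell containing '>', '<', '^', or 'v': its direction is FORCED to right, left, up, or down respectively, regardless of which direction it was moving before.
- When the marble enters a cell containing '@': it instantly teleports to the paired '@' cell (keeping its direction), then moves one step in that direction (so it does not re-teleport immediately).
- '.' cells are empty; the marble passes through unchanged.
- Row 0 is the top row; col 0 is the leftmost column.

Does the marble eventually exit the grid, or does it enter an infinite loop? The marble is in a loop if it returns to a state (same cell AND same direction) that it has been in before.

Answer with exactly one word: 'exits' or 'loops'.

Step 1: enter (3,9), '.' pass, move left to (3,8)
Step 2: enter (3,8), '.' pass, move left to (3,7)
Step 3: enter (3,7), '.' pass, move left to (3,6)
Step 4: enter (3,6), '\' deflects left->up, move up to (2,6)
Step 5: enter (2,6), '.' pass, move up to (1,6)
Step 6: enter (1,6), '.' pass, move up to (0,6)
Step 7: enter (0,6), '/' deflects up->right, move right to (0,7)
Step 8: enter (0,7), '.' pass, move right to (0,8)
Step 9: enter (0,8), '.' pass, move right to (0,9)
Step 10: enter (0,9), '\' deflects right->down, move down to (1,9)
Step 11: enter (1,9), '.' pass, move down to (2,9)
Step 12: enter (2,9), '.' pass, move down to (3,9)
Step 13: enter (3,9), '.' pass, move down to (4,9)
Step 14: enter (4,9), '.' pass, move down to (5,9)
Step 15: enter (5,9), '<' forces down->left, move left to (5,8)
Step 16: enter (5,8), '.' pass, move left to (5,7)
Step 17: enter (5,7), '>' forces left->right, move right to (5,8)
Step 18: enter (5,8), '.' pass, move right to (5,9)
Step 19: enter (5,9), '<' forces right->left, move left to (5,8)
Step 20: at (5,8) dir=left — LOOP DETECTED (seen before)

Answer: loops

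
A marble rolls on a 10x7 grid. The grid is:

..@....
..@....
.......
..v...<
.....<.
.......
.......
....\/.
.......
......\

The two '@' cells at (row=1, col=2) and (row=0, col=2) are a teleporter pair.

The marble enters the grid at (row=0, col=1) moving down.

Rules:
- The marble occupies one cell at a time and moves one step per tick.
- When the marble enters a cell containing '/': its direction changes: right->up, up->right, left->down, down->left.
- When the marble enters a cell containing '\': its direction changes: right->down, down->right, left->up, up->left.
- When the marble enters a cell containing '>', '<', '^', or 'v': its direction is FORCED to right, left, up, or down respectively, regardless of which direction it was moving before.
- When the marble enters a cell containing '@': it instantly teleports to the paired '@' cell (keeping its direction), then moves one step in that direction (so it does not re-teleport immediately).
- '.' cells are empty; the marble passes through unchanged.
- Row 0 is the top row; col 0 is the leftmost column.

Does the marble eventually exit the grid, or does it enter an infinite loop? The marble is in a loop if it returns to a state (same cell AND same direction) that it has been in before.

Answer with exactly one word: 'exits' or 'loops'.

Step 1: enter (0,1), '.' pass, move down to (1,1)
Step 2: enter (1,1), '.' pass, move down to (2,1)
Step 3: enter (2,1), '.' pass, move down to (3,1)
Step 4: enter (3,1), '.' pass, move down to (4,1)
Step 5: enter (4,1), '.' pass, move down to (5,1)
Step 6: enter (5,1), '.' pass, move down to (6,1)
Step 7: enter (6,1), '.' pass, move down to (7,1)
Step 8: enter (7,1), '.' pass, move down to (8,1)
Step 9: enter (8,1), '.' pass, move down to (9,1)
Step 10: enter (9,1), '.' pass, move down to (10,1)
Step 11: at (10,1) — EXIT via bottom edge, pos 1

Answer: exits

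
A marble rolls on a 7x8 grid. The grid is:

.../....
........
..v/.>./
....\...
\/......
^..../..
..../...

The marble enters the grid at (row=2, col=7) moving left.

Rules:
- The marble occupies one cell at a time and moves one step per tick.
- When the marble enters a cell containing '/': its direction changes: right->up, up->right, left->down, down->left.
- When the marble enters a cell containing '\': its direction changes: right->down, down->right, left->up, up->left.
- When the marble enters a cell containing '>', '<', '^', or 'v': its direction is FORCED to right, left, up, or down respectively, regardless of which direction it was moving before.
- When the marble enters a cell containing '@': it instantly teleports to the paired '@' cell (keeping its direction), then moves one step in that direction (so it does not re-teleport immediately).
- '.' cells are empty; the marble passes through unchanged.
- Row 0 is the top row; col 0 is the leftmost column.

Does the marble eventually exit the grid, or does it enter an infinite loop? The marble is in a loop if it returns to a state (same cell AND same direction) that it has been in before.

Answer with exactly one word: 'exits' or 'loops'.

Step 1: enter (2,7), '/' deflects left->down, move down to (3,7)
Step 2: enter (3,7), '.' pass, move down to (4,7)
Step 3: enter (4,7), '.' pass, move down to (5,7)
Step 4: enter (5,7), '.' pass, move down to (6,7)
Step 5: enter (6,7), '.' pass, move down to (7,7)
Step 6: at (7,7) — EXIT via bottom edge, pos 7

Answer: exits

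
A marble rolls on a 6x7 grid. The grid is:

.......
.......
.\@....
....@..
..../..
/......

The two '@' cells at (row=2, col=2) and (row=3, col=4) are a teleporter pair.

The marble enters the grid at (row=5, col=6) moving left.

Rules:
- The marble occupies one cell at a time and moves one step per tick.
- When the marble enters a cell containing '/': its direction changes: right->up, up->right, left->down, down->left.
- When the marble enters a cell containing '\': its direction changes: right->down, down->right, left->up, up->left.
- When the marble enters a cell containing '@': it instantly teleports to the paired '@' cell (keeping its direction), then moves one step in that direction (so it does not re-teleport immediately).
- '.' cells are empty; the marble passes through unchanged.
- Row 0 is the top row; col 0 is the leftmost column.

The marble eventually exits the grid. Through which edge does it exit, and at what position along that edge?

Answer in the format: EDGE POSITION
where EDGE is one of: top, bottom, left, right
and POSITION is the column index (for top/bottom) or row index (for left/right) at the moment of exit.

Step 1: enter (5,6), '.' pass, move left to (5,5)
Step 2: enter (5,5), '.' pass, move left to (5,4)
Step 3: enter (5,4), '.' pass, move left to (5,3)
Step 4: enter (5,3), '.' pass, move left to (5,2)
Step 5: enter (5,2), '.' pass, move left to (5,1)
Step 6: enter (5,1), '.' pass, move left to (5,0)
Step 7: enter (5,0), '/' deflects left->down, move down to (6,0)
Step 8: at (6,0) — EXIT via bottom edge, pos 0

Answer: bottom 0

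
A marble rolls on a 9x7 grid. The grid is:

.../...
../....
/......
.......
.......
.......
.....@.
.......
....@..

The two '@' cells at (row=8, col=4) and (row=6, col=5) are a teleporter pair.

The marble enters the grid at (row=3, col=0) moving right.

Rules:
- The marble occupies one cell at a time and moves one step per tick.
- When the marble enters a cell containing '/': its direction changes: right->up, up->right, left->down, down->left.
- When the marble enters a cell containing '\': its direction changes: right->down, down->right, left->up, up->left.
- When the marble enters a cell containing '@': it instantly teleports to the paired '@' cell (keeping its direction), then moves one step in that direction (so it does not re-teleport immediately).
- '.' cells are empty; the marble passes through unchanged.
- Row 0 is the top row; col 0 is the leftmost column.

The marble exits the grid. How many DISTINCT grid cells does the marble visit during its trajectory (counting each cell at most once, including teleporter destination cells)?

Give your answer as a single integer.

Step 1: enter (3,0), '.' pass, move right to (3,1)
Step 2: enter (3,1), '.' pass, move right to (3,2)
Step 3: enter (3,2), '.' pass, move right to (3,3)
Step 4: enter (3,3), '.' pass, move right to (3,4)
Step 5: enter (3,4), '.' pass, move right to (3,5)
Step 6: enter (3,5), '.' pass, move right to (3,6)
Step 7: enter (3,6), '.' pass, move right to (3,7)
Step 8: at (3,7) — EXIT via right edge, pos 3
Distinct cells visited: 7 (path length 7)

Answer: 7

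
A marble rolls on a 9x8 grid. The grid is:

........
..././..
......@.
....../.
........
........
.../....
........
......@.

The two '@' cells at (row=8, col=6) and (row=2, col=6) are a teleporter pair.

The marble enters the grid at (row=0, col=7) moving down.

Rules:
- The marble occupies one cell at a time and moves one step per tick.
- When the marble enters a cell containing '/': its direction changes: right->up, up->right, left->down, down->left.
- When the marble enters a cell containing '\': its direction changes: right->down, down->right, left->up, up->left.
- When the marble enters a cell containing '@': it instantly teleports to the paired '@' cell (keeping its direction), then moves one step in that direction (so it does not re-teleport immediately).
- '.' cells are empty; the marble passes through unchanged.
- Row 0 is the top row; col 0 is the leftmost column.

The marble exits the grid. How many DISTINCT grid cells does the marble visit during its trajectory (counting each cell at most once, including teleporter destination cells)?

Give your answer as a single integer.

Step 1: enter (0,7), '.' pass, move down to (1,7)
Step 2: enter (1,7), '.' pass, move down to (2,7)
Step 3: enter (2,7), '.' pass, move down to (3,7)
Step 4: enter (3,7), '.' pass, move down to (4,7)
Step 5: enter (4,7), '.' pass, move down to (5,7)
Step 6: enter (5,7), '.' pass, move down to (6,7)
Step 7: enter (6,7), '.' pass, move down to (7,7)
Step 8: enter (7,7), '.' pass, move down to (8,7)
Step 9: enter (8,7), '.' pass, move down to (9,7)
Step 10: at (9,7) — EXIT via bottom edge, pos 7
Distinct cells visited: 9 (path length 9)

Answer: 9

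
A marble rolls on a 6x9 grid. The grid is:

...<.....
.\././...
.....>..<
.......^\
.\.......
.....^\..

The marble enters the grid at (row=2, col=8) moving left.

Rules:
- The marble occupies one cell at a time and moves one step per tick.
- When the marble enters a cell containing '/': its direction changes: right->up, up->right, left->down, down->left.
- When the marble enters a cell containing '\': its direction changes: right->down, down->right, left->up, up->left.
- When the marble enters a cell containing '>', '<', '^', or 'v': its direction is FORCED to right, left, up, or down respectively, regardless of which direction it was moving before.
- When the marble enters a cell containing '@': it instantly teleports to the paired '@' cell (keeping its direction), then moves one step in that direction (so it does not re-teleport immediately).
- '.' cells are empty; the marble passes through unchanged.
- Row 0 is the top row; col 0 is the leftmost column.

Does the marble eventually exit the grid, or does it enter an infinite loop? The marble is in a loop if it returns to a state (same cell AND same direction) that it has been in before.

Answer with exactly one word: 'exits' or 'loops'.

Step 1: enter (2,8), '<' forces left->left, move left to (2,7)
Step 2: enter (2,7), '.' pass, move left to (2,6)
Step 3: enter (2,6), '.' pass, move left to (2,5)
Step 4: enter (2,5), '>' forces left->right, move right to (2,6)
Step 5: enter (2,6), '.' pass, move right to (2,7)
Step 6: enter (2,7), '.' pass, move right to (2,8)
Step 7: enter (2,8), '<' forces right->left, move left to (2,7)
Step 8: at (2,7) dir=left — LOOP DETECTED (seen before)

Answer: loops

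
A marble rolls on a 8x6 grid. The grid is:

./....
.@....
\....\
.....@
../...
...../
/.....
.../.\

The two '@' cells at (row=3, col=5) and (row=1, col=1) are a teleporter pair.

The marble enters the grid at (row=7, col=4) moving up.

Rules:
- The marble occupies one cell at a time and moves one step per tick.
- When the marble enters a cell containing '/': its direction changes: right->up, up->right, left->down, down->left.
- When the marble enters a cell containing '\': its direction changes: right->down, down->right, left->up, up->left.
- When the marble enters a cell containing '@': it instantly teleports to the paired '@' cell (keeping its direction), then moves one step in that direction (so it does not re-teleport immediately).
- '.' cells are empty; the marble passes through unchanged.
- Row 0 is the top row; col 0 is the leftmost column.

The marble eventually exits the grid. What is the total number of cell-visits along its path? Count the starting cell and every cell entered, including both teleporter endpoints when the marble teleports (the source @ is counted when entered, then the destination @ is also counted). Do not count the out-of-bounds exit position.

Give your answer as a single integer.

Step 1: enter (7,4), '.' pass, move up to (6,4)
Step 2: enter (6,4), '.' pass, move up to (5,4)
Step 3: enter (5,4), '.' pass, move up to (4,4)
Step 4: enter (4,4), '.' pass, move up to (3,4)
Step 5: enter (3,4), '.' pass, move up to (2,4)
Step 6: enter (2,4), '.' pass, move up to (1,4)
Step 7: enter (1,4), '.' pass, move up to (0,4)
Step 8: enter (0,4), '.' pass, move up to (-1,4)
Step 9: at (-1,4) — EXIT via top edge, pos 4
Path length (cell visits): 8

Answer: 8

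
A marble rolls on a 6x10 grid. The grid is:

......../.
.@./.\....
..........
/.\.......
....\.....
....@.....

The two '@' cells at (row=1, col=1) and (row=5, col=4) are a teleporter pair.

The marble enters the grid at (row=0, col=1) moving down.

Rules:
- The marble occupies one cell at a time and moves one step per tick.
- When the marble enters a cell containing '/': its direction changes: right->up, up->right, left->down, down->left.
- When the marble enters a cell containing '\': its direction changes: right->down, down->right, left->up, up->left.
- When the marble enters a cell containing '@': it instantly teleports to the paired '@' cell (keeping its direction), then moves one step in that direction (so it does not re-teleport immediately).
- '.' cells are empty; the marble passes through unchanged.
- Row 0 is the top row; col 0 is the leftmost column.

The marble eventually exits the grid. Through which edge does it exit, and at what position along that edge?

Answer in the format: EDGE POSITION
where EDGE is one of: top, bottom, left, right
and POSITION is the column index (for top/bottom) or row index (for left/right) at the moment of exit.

Answer: bottom 4

Derivation:
Step 1: enter (0,1), '.' pass, move down to (1,1)
Step 2: enter (1,1), '@' teleport (1,1)->(5,4), also enter (5,4), move down to (6,4)
Step 3: at (6,4) — EXIT via bottom edge, pos 4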